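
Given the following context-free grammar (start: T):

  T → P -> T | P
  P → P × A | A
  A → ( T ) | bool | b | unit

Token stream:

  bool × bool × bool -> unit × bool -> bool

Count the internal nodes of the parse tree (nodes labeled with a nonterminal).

15

[T [P [P [P [A bool]] × [A bool]] × [A bool]] -> [T [P [P [A unit]] × [A bool]] -> [T [P [A bool]]]]]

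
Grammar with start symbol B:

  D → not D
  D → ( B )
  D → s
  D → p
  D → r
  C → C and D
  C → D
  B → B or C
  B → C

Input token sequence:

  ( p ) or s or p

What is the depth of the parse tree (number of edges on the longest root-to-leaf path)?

8

[B [B [B [C [D ( [B [C [D p]]] )]]] or [C [D s]]] or [C [D p]]]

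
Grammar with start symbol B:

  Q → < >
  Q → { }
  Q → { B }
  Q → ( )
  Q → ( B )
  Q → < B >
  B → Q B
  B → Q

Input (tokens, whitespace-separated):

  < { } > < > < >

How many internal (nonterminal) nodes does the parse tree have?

8

[B [Q < [B [Q { }]] >] [B [Q < >] [B [Q < >]]]]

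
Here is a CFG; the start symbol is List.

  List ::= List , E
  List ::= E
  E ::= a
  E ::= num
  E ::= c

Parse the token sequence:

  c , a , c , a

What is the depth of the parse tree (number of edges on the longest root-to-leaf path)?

[List [List [List [List [E c]] , [E a]] , [E c]] , [E a]]

5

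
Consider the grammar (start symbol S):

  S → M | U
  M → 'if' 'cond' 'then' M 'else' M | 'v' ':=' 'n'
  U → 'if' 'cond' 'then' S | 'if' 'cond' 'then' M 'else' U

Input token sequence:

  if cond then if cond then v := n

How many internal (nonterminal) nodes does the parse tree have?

6

[S [U if cond then [S [U if cond then [S [M v := n]]]]]]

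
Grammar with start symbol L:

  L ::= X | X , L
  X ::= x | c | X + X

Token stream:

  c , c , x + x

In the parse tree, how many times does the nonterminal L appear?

[L [X c] , [L [X c] , [L [X [X x] + [X x]]]]]

3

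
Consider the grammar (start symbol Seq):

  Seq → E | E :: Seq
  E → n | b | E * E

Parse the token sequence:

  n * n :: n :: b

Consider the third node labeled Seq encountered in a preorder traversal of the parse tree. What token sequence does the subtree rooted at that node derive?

[Seq [E [E n] * [E n]] :: [Seq [E n] :: [Seq [E b]]]]

b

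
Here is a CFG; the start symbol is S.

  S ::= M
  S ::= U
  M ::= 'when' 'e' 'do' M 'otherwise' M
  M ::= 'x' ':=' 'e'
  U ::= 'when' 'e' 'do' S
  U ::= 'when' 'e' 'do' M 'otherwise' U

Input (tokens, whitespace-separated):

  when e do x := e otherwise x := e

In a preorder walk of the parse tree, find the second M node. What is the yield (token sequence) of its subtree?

x := e

[S [M when e do [M x := e] otherwise [M x := e]]]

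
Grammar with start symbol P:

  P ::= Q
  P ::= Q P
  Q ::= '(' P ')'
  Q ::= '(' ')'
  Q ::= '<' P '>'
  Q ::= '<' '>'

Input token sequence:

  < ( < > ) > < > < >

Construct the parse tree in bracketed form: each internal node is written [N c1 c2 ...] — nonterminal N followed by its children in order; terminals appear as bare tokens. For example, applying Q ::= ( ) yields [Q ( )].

P
Q P
< P > P
< Q > P
< ( P ) > P
< ( Q ) > P
< ( < > ) > P
< ( < > ) > Q P
< ( < > ) > < > P
< ( < > ) > < > Q
< ( < > ) > < > < >

[P [Q < [P [Q ( [P [Q < >]] )]] >] [P [Q < >] [P [Q < >]]]]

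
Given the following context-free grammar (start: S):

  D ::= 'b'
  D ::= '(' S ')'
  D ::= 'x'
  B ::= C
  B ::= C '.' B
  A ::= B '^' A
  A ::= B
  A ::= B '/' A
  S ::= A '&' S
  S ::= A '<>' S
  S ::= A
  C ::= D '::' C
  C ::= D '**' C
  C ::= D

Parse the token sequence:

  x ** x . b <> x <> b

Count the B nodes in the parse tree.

4

[S [A [B [C [D x] ** [C [D x]]] . [B [C [D b]]]]] <> [S [A [B [C [D x]]]] <> [S [A [B [C [D b]]]]]]]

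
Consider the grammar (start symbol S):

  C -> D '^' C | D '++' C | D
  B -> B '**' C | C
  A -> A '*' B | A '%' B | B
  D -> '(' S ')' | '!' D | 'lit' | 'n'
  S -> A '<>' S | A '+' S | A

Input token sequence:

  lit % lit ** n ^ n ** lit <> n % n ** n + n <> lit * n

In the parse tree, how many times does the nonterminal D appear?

[S [A [A [B [C [D lit]]]] % [B [B [B [C [D lit]]] ** [C [D n] ^ [C [D n]]]] ** [C [D lit]]]] <> [S [A [A [B [C [D n]]]] % [B [B [C [D n]]] ** [C [D n]]]] + [S [A [B [C [D n]]]] <> [S [A [A [B [C [D lit]]]] * [B [C [D n]]]]]]]]

11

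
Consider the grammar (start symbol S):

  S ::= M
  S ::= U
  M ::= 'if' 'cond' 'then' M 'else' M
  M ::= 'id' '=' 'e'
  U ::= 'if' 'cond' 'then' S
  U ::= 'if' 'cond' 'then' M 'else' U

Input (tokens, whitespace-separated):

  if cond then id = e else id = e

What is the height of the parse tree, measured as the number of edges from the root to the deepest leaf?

[S [M if cond then [M id = e] else [M id = e]]]

3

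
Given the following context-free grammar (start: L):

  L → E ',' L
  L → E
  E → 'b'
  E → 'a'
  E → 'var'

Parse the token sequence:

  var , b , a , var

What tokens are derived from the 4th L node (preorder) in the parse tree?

var

[L [E var] , [L [E b] , [L [E a] , [L [E var]]]]]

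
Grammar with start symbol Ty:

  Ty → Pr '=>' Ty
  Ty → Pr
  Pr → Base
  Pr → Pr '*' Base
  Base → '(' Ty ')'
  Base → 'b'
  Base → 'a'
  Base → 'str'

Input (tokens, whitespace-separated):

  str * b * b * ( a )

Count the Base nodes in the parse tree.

5

[Ty [Pr [Pr [Pr [Pr [Base str]] * [Base b]] * [Base b]] * [Base ( [Ty [Pr [Base a]]] )]]]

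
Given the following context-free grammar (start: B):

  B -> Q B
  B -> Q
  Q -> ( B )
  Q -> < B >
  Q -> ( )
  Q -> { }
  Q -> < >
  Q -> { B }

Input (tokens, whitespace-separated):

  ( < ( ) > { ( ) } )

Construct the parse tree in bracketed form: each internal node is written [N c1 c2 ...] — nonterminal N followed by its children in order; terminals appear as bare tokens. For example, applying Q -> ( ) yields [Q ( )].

[B [Q ( [B [Q < [B [Q ( )]] >] [B [Q { [B [Q ( )]] }]]] )]]

B
Q
( B )
( Q B )
( < B > B )
( < Q > B )
( < ( ) > B )
( < ( ) > Q )
( < ( ) > { B } )
( < ( ) > { Q } )
( < ( ) > { ( ) } )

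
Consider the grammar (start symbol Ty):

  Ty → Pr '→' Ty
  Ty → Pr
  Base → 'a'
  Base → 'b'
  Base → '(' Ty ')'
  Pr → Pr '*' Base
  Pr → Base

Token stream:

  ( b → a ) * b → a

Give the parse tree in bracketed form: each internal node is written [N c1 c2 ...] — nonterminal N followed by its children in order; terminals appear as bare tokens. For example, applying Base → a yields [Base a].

Ty
Pr → Ty
Pr * Base → Ty
Base * Base → Ty
( Ty ) * Base → Ty
( Pr → Ty ) * Base → Ty
( Base → Ty ) * Base → Ty
( b → Ty ) * Base → Ty
( b → Pr ) * Base → Ty
( b → Base ) * Base → Ty
( b → a ) * Base → Ty
( b → a ) * b → Ty
( b → a ) * b → Pr
( b → a ) * b → Base
( b → a ) * b → a

[Ty [Pr [Pr [Base ( [Ty [Pr [Base b]] → [Ty [Pr [Base a]]]] )]] * [Base b]] → [Ty [Pr [Base a]]]]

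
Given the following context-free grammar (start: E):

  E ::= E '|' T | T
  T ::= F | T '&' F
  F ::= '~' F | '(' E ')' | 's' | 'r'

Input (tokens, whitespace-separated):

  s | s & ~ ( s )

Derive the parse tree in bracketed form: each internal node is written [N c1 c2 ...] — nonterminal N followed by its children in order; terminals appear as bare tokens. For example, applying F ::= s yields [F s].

E
E | T
T | T
F | T
s | T
s | T & F
s | F & F
s | s & F
s | s & ~ F
s | s & ~ ( E )
s | s & ~ ( T )
s | s & ~ ( F )
s | s & ~ ( s )

[E [E [T [F s]]] | [T [T [F s]] & [F ~ [F ( [E [T [F s]]] )]]]]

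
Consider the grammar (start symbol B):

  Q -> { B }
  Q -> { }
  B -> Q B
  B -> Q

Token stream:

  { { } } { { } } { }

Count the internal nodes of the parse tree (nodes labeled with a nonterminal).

10

[B [Q { [B [Q { }]] }] [B [Q { [B [Q { }]] }] [B [Q { }]]]]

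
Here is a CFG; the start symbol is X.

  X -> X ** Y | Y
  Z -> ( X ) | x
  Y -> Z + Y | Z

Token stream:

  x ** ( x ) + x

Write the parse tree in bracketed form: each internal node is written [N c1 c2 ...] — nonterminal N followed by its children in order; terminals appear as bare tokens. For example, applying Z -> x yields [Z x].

X
X ** Y
Y ** Y
Z ** Y
x ** Y
x ** Z + Y
x ** ( X ) + Y
x ** ( Y ) + Y
x ** ( Z ) + Y
x ** ( x ) + Y
x ** ( x ) + Z
x ** ( x ) + x

[X [X [Y [Z x]]] ** [Y [Z ( [X [Y [Z x]]] )] + [Y [Z x]]]]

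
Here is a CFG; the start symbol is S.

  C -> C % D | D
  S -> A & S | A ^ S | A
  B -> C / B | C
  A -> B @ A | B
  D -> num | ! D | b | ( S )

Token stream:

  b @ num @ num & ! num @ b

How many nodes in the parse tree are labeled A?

5

[S [A [B [C [D b]]] @ [A [B [C [D num]]] @ [A [B [C [D num]]]]]] & [S [A [B [C [D ! [D num]]]] @ [A [B [C [D b]]]]]]]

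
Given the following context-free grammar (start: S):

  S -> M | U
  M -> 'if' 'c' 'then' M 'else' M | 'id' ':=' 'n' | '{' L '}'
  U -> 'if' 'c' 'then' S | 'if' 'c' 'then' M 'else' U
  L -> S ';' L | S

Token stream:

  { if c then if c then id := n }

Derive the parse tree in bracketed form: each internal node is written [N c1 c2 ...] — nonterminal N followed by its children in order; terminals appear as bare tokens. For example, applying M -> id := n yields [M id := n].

S
M
{ L }
{ S }
{ U }
{ if c then S }
{ if c then U }
{ if c then if c then S }
{ if c then if c then M }
{ if c then if c then id := n }

[S [M { [L [S [U if c then [S [U if c then [S [M id := n]]]]]]] }]]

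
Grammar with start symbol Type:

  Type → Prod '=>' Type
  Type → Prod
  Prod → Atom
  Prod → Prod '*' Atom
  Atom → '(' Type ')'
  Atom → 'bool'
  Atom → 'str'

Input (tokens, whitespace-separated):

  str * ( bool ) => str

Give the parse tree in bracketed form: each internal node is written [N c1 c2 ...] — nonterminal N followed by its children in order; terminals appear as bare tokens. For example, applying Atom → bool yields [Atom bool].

Type
Prod => Type
Prod * Atom => Type
Atom * Atom => Type
str * Atom => Type
str * ( Type ) => Type
str * ( Prod ) => Type
str * ( Atom ) => Type
str * ( bool ) => Type
str * ( bool ) => Prod
str * ( bool ) => Atom
str * ( bool ) => str

[Type [Prod [Prod [Atom str]] * [Atom ( [Type [Prod [Atom bool]]] )]] => [Type [Prod [Atom str]]]]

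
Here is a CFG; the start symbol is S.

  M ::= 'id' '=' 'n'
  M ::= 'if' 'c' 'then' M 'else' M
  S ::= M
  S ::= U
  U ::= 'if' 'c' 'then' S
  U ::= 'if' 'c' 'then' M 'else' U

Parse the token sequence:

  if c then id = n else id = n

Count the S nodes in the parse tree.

[S [M if c then [M id = n] else [M id = n]]]

1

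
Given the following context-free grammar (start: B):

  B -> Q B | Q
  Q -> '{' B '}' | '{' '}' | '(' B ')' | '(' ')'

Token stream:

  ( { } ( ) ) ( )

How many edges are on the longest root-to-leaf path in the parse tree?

[B [Q ( [B [Q { }] [B [Q ( )]]] )] [B [Q ( )]]]

5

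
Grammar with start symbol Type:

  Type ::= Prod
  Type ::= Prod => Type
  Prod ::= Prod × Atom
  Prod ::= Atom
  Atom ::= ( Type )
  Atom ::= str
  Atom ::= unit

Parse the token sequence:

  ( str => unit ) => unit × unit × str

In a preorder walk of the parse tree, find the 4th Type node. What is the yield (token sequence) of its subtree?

unit × unit × str

[Type [Prod [Atom ( [Type [Prod [Atom str]] => [Type [Prod [Atom unit]]]] )]] => [Type [Prod [Prod [Prod [Atom unit]] × [Atom unit]] × [Atom str]]]]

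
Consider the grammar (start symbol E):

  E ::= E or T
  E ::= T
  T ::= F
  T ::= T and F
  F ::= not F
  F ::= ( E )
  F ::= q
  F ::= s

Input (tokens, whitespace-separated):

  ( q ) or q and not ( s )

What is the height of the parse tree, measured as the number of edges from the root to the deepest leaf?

7

[E [E [T [F ( [E [T [F q]]] )]]] or [T [T [F q]] and [F not [F ( [E [T [F s]]] )]]]]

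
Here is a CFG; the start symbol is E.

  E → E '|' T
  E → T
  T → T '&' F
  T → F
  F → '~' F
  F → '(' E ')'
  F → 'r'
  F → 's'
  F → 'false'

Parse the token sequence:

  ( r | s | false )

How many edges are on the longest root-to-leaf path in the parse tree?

8

[E [T [F ( [E [E [E [T [F r]]] | [T [F s]]] | [T [F false]]] )]]]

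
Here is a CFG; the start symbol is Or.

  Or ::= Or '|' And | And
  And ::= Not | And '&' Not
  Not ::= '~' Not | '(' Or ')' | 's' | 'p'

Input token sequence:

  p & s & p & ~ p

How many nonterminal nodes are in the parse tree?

[Or [And [And [And [And [Not p]] & [Not s]] & [Not p]] & [Not ~ [Not p]]]]

10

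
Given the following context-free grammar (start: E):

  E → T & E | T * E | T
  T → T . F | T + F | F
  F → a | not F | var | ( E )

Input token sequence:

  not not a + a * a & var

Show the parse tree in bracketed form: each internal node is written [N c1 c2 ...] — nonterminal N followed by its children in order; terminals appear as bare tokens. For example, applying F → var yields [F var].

E
T * E
T + F * E
F + F * E
not F + F * E
not not F + F * E
not not a + F * E
not not a + a * E
not not a + a * T & E
not not a + a * F & E
not not a + a * a & E
not not a + a * a & T
not not a + a * a & F
not not a + a * a & var

[E [T [T [F not [F not [F a]]]] + [F a]] * [E [T [F a]] & [E [T [F var]]]]]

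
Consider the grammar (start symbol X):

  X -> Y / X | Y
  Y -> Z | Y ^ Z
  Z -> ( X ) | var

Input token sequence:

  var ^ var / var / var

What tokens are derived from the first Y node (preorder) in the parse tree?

[X [Y [Y [Z var]] ^ [Z var]] / [X [Y [Z var]] / [X [Y [Z var]]]]]

var ^ var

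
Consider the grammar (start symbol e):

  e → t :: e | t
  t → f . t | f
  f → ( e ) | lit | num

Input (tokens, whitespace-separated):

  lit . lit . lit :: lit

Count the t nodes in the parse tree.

[e [t [f lit] . [t [f lit] . [t [f lit]]]] :: [e [t [f lit]]]]

4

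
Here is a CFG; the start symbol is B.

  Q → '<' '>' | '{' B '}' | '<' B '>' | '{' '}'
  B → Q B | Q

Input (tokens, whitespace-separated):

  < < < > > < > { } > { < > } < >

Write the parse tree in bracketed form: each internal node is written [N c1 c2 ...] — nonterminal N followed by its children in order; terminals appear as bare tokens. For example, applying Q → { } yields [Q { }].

B
Q B
< B > B
< Q B > B
< < B > B > B
< < Q > B > B
< < < > > B > B
< < < > > Q B > B
< < < > > < > B > B
< < < > > < > Q > B
< < < > > < > { } > B
< < < > > < > { } > Q B
< < < > > < > { } > { B } B
< < < > > < > { } > { Q } B
< < < > > < > { } > { < > } B
< < < > > < > { } > { < > } Q
< < < > > < > { } > { < > } < >

[B [Q < [B [Q < [B [Q < >]] >] [B [Q < >] [B [Q { }]]]] >] [B [Q { [B [Q < >]] }] [B [Q < >]]]]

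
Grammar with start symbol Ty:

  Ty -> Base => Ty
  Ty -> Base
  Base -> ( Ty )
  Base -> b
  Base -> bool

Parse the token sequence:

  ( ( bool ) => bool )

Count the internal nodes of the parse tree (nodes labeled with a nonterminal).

8

[Ty [Base ( [Ty [Base ( [Ty [Base bool]] )] => [Ty [Base bool]]] )]]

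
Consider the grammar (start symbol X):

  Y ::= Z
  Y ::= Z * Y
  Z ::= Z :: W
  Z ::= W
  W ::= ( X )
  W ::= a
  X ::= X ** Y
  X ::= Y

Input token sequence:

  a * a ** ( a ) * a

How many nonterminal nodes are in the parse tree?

18

[X [X [Y [Z [W a]] * [Y [Z [W a]]]]] ** [Y [Z [W ( [X [Y [Z [W a]]]] )]] * [Y [Z [W a]]]]]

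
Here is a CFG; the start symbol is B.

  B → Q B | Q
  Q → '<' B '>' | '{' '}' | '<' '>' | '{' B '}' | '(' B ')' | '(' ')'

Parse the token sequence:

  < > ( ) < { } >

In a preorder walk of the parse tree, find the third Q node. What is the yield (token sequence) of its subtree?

[B [Q < >] [B [Q ( )] [B [Q < [B [Q { }]] >]]]]

< { } >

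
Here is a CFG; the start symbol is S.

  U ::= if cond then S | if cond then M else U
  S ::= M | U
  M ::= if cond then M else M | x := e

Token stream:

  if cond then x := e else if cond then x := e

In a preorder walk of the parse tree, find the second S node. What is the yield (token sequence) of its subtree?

[S [U if cond then [M x := e] else [U if cond then [S [M x := e]]]]]

x := e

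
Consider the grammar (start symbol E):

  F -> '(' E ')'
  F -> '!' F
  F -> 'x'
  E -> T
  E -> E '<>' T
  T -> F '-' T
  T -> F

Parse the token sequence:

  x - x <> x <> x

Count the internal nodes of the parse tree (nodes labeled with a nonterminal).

11

[E [E [E [T [F x] - [T [F x]]]] <> [T [F x]]] <> [T [F x]]]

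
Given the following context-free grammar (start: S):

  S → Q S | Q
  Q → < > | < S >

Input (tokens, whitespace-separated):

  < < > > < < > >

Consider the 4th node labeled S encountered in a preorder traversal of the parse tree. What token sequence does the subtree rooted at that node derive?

< >

[S [Q < [S [Q < >]] >] [S [Q < [S [Q < >]] >]]]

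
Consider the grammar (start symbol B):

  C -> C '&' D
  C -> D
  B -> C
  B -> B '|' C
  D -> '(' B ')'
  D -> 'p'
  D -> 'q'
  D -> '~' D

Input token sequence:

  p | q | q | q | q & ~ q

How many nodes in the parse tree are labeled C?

6

[B [B [B [B [B [C [D p]]] | [C [D q]]] | [C [D q]]] | [C [D q]]] | [C [C [D q]] & [D ~ [D q]]]]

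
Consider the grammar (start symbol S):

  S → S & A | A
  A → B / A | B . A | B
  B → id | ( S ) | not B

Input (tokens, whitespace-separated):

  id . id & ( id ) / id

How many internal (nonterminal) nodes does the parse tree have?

13

[S [S [A [B id] . [A [B id]]]] & [A [B ( [S [A [B id]]] )] / [A [B id]]]]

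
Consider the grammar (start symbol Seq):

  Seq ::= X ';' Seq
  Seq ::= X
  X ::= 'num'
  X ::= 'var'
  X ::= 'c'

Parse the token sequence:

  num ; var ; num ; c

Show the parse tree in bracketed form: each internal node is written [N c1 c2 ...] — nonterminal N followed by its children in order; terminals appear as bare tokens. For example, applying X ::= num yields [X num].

Seq
X ; Seq
num ; Seq
num ; X ; Seq
num ; var ; Seq
num ; var ; X ; Seq
num ; var ; num ; Seq
num ; var ; num ; X
num ; var ; num ; c

[Seq [X num] ; [Seq [X var] ; [Seq [X num] ; [Seq [X c]]]]]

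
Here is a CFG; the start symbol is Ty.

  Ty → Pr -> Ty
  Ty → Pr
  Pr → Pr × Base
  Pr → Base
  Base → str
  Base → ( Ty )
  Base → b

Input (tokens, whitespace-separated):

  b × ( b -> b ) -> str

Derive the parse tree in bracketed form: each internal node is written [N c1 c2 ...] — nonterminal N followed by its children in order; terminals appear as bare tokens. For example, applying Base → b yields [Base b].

[Ty [Pr [Pr [Base b]] × [Base ( [Ty [Pr [Base b]] -> [Ty [Pr [Base b]]]] )]] -> [Ty [Pr [Base str]]]]

Ty
Pr -> Ty
Pr × Base -> Ty
Base × Base -> Ty
b × Base -> Ty
b × ( Ty ) -> Ty
b × ( Pr -> Ty ) -> Ty
b × ( Base -> Ty ) -> Ty
b × ( b -> Ty ) -> Ty
b × ( b -> Pr ) -> Ty
b × ( b -> Base ) -> Ty
b × ( b -> b ) -> Ty
b × ( b -> b ) -> Pr
b × ( b -> b ) -> Base
b × ( b -> b ) -> str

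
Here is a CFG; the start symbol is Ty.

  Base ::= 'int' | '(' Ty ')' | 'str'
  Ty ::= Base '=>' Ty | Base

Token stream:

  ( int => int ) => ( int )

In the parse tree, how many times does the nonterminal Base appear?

[Ty [Base ( [Ty [Base int] => [Ty [Base int]]] )] => [Ty [Base ( [Ty [Base int]] )]]]

5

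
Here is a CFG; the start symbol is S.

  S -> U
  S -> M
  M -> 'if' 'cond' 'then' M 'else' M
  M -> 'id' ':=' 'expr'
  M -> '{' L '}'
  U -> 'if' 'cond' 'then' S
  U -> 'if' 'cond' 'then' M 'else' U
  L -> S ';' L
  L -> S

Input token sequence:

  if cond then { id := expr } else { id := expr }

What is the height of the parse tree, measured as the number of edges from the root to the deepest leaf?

[S [M if cond then [M { [L [S [M id := expr]]] }] else [M { [L [S [M id := expr]]] }]]]

6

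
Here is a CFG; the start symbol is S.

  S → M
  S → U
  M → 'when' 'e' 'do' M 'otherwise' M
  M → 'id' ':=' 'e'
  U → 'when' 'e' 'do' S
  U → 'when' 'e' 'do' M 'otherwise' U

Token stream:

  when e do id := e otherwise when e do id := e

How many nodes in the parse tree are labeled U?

2

[S [U when e do [M id := e] otherwise [U when e do [S [M id := e]]]]]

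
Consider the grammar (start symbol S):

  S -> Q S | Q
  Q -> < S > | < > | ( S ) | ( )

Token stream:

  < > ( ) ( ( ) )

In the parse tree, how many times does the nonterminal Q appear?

[S [Q < >] [S [Q ( )] [S [Q ( [S [Q ( )]] )]]]]

4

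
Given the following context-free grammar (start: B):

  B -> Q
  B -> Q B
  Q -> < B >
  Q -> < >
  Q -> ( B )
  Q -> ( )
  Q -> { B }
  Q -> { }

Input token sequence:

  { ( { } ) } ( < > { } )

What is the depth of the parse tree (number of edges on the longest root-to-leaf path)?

6

[B [Q { [B [Q ( [B [Q { }]] )]] }] [B [Q ( [B [Q < >] [B [Q { }]]] )]]]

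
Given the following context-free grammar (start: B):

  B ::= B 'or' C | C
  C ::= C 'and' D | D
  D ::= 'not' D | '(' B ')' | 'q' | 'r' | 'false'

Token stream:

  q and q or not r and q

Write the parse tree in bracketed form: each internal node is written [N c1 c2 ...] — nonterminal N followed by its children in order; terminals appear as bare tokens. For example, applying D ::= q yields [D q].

B
B or C
C or C
C and D or C
D and D or C
q and D or C
q and q or C
q and q or C and D
q and q or D and D
q and q or not D and D
q and q or not r and D
q and q or not r and q

[B [B [C [C [D q]] and [D q]]] or [C [C [D not [D r]]] and [D q]]]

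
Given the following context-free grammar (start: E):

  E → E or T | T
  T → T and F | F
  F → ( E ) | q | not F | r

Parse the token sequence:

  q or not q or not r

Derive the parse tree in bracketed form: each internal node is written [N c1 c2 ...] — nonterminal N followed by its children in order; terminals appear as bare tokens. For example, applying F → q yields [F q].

[E [E [E [T [F q]]] or [T [F not [F q]]]] or [T [F not [F r]]]]

E
E or T
E or T or T
T or T or T
F or T or T
q or T or T
q or F or T
q or not F or T
q or not q or T
q or not q or F
q or not q or not F
q or not q or not r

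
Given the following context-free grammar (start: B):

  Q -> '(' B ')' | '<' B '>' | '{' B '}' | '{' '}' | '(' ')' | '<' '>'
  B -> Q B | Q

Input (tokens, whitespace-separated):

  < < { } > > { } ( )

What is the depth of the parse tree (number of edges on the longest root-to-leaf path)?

6

[B [Q < [B [Q < [B [Q { }]] >]] >] [B [Q { }] [B [Q ( )]]]]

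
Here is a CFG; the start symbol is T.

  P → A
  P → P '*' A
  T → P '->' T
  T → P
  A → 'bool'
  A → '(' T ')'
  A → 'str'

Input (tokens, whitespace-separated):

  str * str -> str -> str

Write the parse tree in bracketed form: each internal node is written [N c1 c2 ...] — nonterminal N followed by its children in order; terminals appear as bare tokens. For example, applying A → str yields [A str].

[T [P [P [A str]] * [A str]] -> [T [P [A str]] -> [T [P [A str]]]]]

T
P -> T
P * A -> T
A * A -> T
str * A -> T
str * str -> T
str * str -> P -> T
str * str -> A -> T
str * str -> str -> T
str * str -> str -> P
str * str -> str -> A
str * str -> str -> str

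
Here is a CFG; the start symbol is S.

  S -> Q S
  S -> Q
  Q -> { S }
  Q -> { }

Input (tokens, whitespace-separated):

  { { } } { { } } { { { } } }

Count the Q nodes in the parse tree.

7

[S [Q { [S [Q { }]] }] [S [Q { [S [Q { }]] }] [S [Q { [S [Q { [S [Q { }]] }]] }]]]]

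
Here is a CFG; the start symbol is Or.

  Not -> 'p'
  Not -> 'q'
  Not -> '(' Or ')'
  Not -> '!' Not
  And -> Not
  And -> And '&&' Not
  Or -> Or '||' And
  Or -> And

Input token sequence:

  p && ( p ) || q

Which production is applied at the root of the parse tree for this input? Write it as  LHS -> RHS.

[Or [Or [And [And [Not p]] && [Not ( [Or [And [Not p]]] )]]] || [And [Not q]]]

Or -> Or '||' And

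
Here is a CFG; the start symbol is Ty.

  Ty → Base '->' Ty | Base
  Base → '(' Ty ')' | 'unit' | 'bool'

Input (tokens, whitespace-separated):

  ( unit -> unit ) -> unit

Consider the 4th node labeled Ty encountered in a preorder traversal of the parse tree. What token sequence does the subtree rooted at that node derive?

unit

[Ty [Base ( [Ty [Base unit] -> [Ty [Base unit]]] )] -> [Ty [Base unit]]]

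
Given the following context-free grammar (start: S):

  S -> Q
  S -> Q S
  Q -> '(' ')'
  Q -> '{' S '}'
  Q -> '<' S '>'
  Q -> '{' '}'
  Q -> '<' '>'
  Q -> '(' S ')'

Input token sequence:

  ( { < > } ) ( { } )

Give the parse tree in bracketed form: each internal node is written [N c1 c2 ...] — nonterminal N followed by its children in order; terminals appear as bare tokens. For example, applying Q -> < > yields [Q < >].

S
Q S
( S ) S
( Q ) S
( { S } ) S
( { Q } ) S
( { < > } ) S
( { < > } ) Q
( { < > } ) ( S )
( { < > } ) ( Q )
( { < > } ) ( { } )

[S [Q ( [S [Q { [S [Q < >]] }]] )] [S [Q ( [S [Q { }]] )]]]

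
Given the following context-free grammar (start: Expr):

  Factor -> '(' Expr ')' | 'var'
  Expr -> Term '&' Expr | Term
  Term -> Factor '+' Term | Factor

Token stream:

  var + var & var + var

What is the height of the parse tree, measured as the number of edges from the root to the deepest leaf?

[Expr [Term [Factor var] + [Term [Factor var]]] & [Expr [Term [Factor var] + [Term [Factor var]]]]]

5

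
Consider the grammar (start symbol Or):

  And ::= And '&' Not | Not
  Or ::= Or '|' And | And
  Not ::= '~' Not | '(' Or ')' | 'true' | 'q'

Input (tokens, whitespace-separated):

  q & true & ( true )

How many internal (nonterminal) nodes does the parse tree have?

[Or [And [And [And [Not q]] & [Not true]] & [Not ( [Or [And [Not true]]] )]]]

10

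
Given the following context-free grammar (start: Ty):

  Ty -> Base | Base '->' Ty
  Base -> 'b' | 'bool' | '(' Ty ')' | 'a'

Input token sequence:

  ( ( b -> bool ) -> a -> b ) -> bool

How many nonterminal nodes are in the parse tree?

14

[Ty [Base ( [Ty [Base ( [Ty [Base b] -> [Ty [Base bool]]] )] -> [Ty [Base a] -> [Ty [Base b]]]] )] -> [Ty [Base bool]]]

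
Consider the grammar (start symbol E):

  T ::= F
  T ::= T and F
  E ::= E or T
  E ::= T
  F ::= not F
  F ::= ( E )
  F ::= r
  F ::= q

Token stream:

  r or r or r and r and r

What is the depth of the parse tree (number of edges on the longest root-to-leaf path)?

[E [E [E [T [F r]]] or [T [F r]]] or [T [T [T [F r]] and [F r]] and [F r]]]

5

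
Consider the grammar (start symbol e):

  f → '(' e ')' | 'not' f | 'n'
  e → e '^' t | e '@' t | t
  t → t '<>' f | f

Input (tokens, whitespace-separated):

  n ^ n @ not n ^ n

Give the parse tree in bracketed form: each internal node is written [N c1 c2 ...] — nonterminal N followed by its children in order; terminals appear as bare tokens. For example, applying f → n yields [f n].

[e [e [e [e [t [f n]]] ^ [t [f n]]] @ [t [f not [f n]]]] ^ [t [f n]]]

e
e ^ t
e @ t ^ t
e ^ t @ t ^ t
t ^ t @ t ^ t
f ^ t @ t ^ t
n ^ t @ t ^ t
n ^ f @ t ^ t
n ^ n @ t ^ t
n ^ n @ f ^ t
n ^ n @ not f ^ t
n ^ n @ not n ^ t
n ^ n @ not n ^ f
n ^ n @ not n ^ n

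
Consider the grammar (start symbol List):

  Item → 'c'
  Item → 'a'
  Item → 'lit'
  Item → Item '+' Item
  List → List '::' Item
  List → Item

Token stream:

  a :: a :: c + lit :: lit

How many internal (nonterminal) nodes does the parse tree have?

10

[List [List [List [List [Item a]] :: [Item a]] :: [Item [Item c] + [Item lit]]] :: [Item lit]]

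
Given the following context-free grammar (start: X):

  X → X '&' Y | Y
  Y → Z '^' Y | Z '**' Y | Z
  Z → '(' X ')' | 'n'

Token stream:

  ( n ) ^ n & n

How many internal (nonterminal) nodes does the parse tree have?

11

[X [X [Y [Z ( [X [Y [Z n]]] )] ^ [Y [Z n]]]] & [Y [Z n]]]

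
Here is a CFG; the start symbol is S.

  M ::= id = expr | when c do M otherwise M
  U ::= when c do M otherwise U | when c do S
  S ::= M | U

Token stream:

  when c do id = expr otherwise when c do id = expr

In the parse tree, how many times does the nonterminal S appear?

[S [U when c do [M id = expr] otherwise [U when c do [S [M id = expr]]]]]

2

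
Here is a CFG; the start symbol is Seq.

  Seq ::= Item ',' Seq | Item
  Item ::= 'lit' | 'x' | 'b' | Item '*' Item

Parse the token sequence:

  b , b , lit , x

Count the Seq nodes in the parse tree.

4

[Seq [Item b] , [Seq [Item b] , [Seq [Item lit] , [Seq [Item x]]]]]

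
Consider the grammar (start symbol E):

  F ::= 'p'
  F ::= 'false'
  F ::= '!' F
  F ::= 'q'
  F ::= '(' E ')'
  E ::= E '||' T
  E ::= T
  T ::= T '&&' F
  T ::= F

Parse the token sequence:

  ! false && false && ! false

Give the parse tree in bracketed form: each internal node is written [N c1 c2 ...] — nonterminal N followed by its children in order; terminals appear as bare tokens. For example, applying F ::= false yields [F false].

E
T
T && F
T && F && F
F && F && F
! F && F && F
! false && F && F
! false && false && F
! false && false && ! F
! false && false && ! false

[E [T [T [T [F ! [F false]]] && [F false]] && [F ! [F false]]]]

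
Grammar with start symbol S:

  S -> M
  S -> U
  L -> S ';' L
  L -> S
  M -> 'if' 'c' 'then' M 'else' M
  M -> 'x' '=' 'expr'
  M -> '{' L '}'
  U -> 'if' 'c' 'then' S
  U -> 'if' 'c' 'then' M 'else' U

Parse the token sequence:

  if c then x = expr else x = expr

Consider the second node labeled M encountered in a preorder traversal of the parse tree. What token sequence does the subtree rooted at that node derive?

x = expr

[S [M if c then [M x = expr] else [M x = expr]]]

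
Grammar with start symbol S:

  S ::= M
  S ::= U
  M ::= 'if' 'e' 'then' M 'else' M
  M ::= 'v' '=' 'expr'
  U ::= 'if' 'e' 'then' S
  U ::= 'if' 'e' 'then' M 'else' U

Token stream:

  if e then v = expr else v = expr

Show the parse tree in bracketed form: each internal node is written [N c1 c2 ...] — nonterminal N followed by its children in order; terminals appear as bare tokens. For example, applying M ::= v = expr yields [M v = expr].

S
M
if e then M else M
if e then v = expr else M
if e then v = expr else v = expr

[S [M if e then [M v = expr] else [M v = expr]]]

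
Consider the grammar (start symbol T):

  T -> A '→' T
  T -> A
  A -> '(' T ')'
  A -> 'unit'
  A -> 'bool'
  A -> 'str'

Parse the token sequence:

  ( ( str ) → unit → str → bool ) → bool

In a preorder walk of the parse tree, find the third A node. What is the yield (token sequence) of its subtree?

str

[T [A ( [T [A ( [T [A str]] )] → [T [A unit] → [T [A str] → [T [A bool]]]]] )] → [T [A bool]]]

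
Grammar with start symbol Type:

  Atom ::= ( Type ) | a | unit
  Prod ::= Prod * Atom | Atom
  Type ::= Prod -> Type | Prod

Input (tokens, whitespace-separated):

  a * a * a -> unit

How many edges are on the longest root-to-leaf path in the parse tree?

[Type [Prod [Prod [Prod [Atom a]] * [Atom a]] * [Atom a]] -> [Type [Prod [Atom unit]]]]

5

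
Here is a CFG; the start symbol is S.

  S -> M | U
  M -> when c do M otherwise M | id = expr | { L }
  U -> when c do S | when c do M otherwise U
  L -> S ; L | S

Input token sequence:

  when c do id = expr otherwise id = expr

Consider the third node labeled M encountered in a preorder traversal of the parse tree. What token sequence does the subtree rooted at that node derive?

[S [M when c do [M id = expr] otherwise [M id = expr]]]

id = expr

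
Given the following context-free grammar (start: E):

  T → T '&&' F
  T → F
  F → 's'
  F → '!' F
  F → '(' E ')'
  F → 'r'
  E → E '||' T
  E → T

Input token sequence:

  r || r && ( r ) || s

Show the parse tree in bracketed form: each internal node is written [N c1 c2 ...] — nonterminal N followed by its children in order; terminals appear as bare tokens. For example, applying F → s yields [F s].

[E [E [E [T [F r]]] || [T [T [F r]] && [F ( [E [T [F r]]] )]]] || [T [F s]]]

E
E || T
E || T || T
T || T || T
F || T || T
r || T || T
r || T && F || T
r || F && F || T
r || r && F || T
r || r && ( E ) || T
r || r && ( T ) || T
r || r && ( F ) || T
r || r && ( r ) || T
r || r && ( r ) || F
r || r && ( r ) || s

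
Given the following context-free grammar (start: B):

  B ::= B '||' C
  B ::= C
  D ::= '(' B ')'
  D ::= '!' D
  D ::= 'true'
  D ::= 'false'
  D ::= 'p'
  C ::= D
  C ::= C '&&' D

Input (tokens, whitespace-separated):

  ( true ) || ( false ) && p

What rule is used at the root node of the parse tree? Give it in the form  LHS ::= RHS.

B ::= B '||' C

[B [B [C [D ( [B [C [D true]]] )]]] || [C [C [D ( [B [C [D false]]] )]] && [D p]]]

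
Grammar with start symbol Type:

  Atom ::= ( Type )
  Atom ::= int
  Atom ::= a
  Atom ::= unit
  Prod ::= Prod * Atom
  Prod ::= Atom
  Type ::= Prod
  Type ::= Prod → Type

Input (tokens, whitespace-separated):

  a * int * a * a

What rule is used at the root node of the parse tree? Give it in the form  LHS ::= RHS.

[Type [Prod [Prod [Prod [Prod [Atom a]] * [Atom int]] * [Atom a]] * [Atom a]]]

Type ::= Prod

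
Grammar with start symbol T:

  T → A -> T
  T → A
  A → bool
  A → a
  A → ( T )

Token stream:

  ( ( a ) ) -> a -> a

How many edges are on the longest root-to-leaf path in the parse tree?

6

[T [A ( [T [A ( [T [A a]] )]] )] -> [T [A a] -> [T [A a]]]]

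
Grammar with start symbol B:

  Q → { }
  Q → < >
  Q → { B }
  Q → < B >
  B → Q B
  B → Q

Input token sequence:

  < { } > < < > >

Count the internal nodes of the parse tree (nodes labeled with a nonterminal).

[B [Q < [B [Q { }]] >] [B [Q < [B [Q < >]] >]]]

8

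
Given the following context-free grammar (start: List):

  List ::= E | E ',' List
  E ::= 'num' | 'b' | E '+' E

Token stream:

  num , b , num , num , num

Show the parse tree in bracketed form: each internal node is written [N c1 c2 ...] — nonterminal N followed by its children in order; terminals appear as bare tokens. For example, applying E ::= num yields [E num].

[List [E num] , [List [E b] , [List [E num] , [List [E num] , [List [E num]]]]]]

List
E , List
num , List
num , E , List
num , b , List
num , b , E , List
num , b , num , List
num , b , num , E , List
num , b , num , num , List
num , b , num , num , E
num , b , num , num , num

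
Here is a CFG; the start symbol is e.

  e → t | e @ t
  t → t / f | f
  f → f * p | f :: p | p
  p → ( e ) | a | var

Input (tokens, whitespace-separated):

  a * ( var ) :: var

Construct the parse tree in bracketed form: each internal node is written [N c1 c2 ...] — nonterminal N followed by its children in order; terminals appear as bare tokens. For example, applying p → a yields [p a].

[e [t [f [f [f [p a]] * [p ( [e [t [f [p var]]]] )]] :: [p var]]]]

e
t
f
f :: p
f * p :: p
p * p :: p
a * p :: p
a * ( e ) :: p
a * ( t ) :: p
a * ( f ) :: p
a * ( p ) :: p
a * ( var ) :: p
a * ( var ) :: var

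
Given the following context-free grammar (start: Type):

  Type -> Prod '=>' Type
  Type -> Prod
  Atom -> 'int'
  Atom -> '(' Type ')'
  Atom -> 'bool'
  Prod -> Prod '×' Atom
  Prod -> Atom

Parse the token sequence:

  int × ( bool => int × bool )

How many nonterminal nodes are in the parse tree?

13

[Type [Prod [Prod [Atom int]] × [Atom ( [Type [Prod [Atom bool]] => [Type [Prod [Prod [Atom int]] × [Atom bool]]]] )]]]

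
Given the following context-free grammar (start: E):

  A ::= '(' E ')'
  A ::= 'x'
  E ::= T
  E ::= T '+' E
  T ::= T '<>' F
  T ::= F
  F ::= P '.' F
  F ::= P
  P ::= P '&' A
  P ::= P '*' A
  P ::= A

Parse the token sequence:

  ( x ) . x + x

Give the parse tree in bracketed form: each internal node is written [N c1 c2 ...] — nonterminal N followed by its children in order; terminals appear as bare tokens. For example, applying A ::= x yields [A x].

E
T + E
F + E
P . F + E
A . F + E
( E ) . F + E
( T ) . F + E
( F ) . F + E
( P ) . F + E
( A ) . F + E
( x ) . F + E
( x ) . P + E
( x ) . A + E
( x ) . x + E
( x ) . x + T
( x ) . x + F
( x ) . x + P
( x ) . x + A
( x ) . x + x

[E [T [F [P [A ( [E [T [F [P [A x]]]]] )]] . [F [P [A x]]]]] + [E [T [F [P [A x]]]]]]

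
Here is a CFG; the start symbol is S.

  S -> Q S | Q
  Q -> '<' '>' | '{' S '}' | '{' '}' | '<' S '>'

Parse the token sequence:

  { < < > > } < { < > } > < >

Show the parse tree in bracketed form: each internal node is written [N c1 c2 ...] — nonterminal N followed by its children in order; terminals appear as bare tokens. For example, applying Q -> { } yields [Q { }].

S
Q S
{ S } S
{ Q } S
{ < S > } S
{ < Q > } S
{ < < > > } S
{ < < > > } Q S
{ < < > > } < S > S
{ < < > > } < Q > S
{ < < > > } < { S } > S
{ < < > > } < { Q } > S
{ < < > > } < { < > } > S
{ < < > > } < { < > } > Q
{ < < > > } < { < > } > < >

[S [Q { [S [Q < [S [Q < >]] >]] }] [S [Q < [S [Q { [S [Q < >]] }]] >] [S [Q < >]]]]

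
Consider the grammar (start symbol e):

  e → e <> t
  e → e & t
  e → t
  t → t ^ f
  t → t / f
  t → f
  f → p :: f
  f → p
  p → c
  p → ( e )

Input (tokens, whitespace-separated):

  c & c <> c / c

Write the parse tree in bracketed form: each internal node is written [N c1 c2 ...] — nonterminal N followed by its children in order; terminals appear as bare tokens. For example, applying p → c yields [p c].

e
e <> t
e & t <> t
t & t <> t
f & t <> t
p & t <> t
c & t <> t
c & f <> t
c & p <> t
c & c <> t
c & c <> t / f
c & c <> f / f
c & c <> p / f
c & c <> c / f
c & c <> c / p
c & c <> c / c

[e [e [e [t [f [p c]]]] & [t [f [p c]]]] <> [t [t [f [p c]]] / [f [p c]]]]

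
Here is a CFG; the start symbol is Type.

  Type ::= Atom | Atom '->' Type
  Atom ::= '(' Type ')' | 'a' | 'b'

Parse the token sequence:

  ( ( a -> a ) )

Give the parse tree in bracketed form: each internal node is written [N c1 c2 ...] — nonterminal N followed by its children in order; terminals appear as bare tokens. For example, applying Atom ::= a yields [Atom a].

[Type [Atom ( [Type [Atom ( [Type [Atom a] -> [Type [Atom a]]] )]] )]]

Type
Atom
( Type )
( Atom )
( ( Type ) )
( ( Atom -> Type ) )
( ( a -> Type ) )
( ( a -> Atom ) )
( ( a -> a ) )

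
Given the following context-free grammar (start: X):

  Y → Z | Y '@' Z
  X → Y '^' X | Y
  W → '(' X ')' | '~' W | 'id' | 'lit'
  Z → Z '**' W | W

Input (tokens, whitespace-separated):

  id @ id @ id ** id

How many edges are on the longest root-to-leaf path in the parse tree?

[X [Y [Y [Y [Z [W id]]] @ [Z [W id]]] @ [Z [Z [W id]] ** [W id]]]]

6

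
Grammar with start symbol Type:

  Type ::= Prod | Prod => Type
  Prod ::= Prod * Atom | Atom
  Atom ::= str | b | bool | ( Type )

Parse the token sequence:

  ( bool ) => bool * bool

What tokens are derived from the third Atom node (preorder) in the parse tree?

[Type [Prod [Atom ( [Type [Prod [Atom bool]]] )]] => [Type [Prod [Prod [Atom bool]] * [Atom bool]]]]

bool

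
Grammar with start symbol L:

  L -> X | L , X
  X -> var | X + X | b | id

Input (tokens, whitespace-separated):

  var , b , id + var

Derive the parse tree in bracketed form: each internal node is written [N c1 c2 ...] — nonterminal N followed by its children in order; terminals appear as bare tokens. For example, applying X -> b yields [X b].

L
L , X
L , X , X
X , X , X
var , X , X
var , b , X
var , b , X + X
var , b , id + X
var , b , id + var

[L [L [L [X var]] , [X b]] , [X [X id] + [X var]]]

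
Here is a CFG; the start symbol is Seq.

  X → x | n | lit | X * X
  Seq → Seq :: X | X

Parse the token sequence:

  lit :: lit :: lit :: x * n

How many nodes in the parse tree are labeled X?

[Seq [Seq [Seq [Seq [X lit]] :: [X lit]] :: [X lit]] :: [X [X x] * [X n]]]

6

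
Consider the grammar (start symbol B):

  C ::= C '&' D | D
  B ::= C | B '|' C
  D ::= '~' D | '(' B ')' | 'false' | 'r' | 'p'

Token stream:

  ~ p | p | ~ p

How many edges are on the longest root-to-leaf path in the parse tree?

[B [B [B [C [D ~ [D p]]]] | [C [D p]]] | [C [D ~ [D p]]]]

6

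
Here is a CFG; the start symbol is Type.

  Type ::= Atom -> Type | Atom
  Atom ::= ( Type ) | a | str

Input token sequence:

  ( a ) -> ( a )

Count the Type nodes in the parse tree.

4

[Type [Atom ( [Type [Atom a]] )] -> [Type [Atom ( [Type [Atom a]] )]]]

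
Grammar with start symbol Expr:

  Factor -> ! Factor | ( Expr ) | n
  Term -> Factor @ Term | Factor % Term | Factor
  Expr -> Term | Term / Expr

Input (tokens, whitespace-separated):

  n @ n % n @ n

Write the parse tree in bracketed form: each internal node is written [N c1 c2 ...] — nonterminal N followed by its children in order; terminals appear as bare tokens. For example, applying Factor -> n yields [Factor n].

Expr
Term
Factor @ Term
n @ Term
n @ Factor % Term
n @ n % Term
n @ n % Factor @ Term
n @ n % n @ Term
n @ n % n @ Factor
n @ n % n @ n

[Expr [Term [Factor n] @ [Term [Factor n] % [Term [Factor n] @ [Term [Factor n]]]]]]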